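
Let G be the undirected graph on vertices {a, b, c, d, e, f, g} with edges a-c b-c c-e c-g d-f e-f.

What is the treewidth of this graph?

A width-1 tree decomposition is:
Bags: B1 = {e, f}  B2 = {c, e}  B3 = {d, f}  B4 = {b, c}  B5 = {c, g}  B6 = {a, c}
Tree: B1–B2, B1–B3, B2–B4, B2–B5, B5–B6
The largest bag has 2 vertices, giving width 1; this decomposition certifies tw(G) ≤ 1. Since G has at least one edge (e.g. f–e), it is not an edgeless graph, so tw(G) ≥ 1. The upper and lower bounds meet at 1, so that is the treewidth.

1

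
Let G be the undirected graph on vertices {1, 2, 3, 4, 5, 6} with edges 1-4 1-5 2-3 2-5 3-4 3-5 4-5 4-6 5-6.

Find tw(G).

A width-2 tree decomposition is:
Bags: B1 = {3, 4, 5}  B2 = {2, 3, 5}  B3 = {1, 4, 5}  B4 = {4, 5, 6}
Tree: B1–B2, B1–B3, B3–B4
Every bag has size at most 3, so the width is 3 − 1 = 2 and tw(G) ≤ 2. On the other hand G contains the 3-clique {2, 3, 5}. A clique must lie in a single bag of any decomposition, so no decomposition can have width below 2. The upper and lower bounds meet at 2, so that is the treewidth.

2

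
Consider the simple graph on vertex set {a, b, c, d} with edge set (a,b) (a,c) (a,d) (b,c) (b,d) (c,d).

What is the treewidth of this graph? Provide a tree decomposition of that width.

A single bag containing all 4 vertices is trivially a valid decomposition of width 3. For the lower bound, the 4 vertices {a, b, c, d} are pairwise adjacent, and any tree decomposition puts a clique entirely inside one bag — forcing width ≥ 3. Hence tw(G) = 3 exactly.

Treewidth 3.
Bags: B1 = {a, b, c, d}
Tree: (single bag)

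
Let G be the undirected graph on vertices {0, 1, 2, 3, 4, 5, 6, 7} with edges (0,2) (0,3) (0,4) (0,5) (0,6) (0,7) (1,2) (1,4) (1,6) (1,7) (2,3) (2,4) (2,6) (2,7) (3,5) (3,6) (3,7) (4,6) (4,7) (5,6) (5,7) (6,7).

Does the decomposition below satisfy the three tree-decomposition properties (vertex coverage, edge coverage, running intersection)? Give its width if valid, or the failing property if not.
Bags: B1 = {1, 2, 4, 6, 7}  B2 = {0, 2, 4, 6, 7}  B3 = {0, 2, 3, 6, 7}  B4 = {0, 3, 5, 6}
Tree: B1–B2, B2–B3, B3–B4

No — edge (7,5) lies in no bag.

A tree decomposition must satisfy three properties: every vertex lies in some bag; for every edge, both endpoints lie together in some bag; and for every vertex, the bags containing it form a connected subtree. Here edge (7,5) lies in no bag, so the decomposition is invalid.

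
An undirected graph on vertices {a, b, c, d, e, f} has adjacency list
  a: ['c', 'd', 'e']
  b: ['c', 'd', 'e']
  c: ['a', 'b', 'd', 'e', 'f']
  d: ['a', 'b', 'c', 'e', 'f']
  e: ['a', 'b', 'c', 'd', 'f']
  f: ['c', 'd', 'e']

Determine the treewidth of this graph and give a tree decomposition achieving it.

Every bag has size at most 4, so the width is 4 − 1 = 3 and tw(G) ≤ 3. Conversely, {a, c, d, e} is a clique of size 4, and the vertices of any clique must share a bag in every tree decomposition; so some bag has ≥ 4 vertices and tw(G) ≥ 3. The upper and lower bounds meet at 3, so that is the treewidth.

Treewidth 3.
One optimal decomposition is:
Bags: B1 = {b, c, d, e}  B2 = {a, c, d, e}  B3 = {c, d, e, f}
Tree: B1–B2, B1–B3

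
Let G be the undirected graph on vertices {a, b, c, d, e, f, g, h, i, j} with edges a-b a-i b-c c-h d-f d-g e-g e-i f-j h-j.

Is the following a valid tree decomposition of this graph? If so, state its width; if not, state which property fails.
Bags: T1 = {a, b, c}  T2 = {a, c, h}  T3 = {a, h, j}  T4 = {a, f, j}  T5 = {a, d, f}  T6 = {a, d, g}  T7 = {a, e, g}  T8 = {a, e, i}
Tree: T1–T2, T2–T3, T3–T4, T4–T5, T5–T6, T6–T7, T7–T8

Yes; width 2.

Every vertex of G appears in some bag (union = {a, b, c, d, e, f, g, h, i, j}); every edge is covered by a bag; and for each vertex v the set of bags containing v is connected in the bag tree. The decomposition is therefore valid. The largest bag has 3 vertices, so the width is 2.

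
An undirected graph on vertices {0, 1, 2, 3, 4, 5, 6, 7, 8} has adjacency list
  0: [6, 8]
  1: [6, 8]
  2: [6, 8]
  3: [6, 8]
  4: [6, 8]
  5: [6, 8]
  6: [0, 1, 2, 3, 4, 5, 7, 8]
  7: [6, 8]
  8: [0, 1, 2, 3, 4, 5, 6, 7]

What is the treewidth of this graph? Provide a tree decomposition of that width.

The largest bag has 3 vertices, giving width 2; this decomposition certifies tw(G) ≤ 2. On the other hand G contains the 3-clique {0, 6, 8}. A clique must lie in a single bag of any decomposition, so no decomposition can have width below 2. Combining the bounds, tw(G) = 2.

Treewidth 2.
Bags: B1 = {5, 6, 8}  B2 = {0, 6, 8}  B3 = {2, 6, 8}  B4 = {4, 6, 8}  B5 = {3, 6, 8}  B6 = {6, 7, 8}  B7 = {1, 6, 8}
Tree: B1–B2, B2–B3, B3–B4, B2–B5, B4–B6, B3–B7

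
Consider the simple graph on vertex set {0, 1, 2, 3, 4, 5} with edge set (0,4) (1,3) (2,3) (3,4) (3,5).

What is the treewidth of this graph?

A width-1 tree decomposition is:
Bags: B1 = {2, 3}  B2 = {3, 4}  B3 = {0, 4}  B4 = {1, 3}  B5 = {3, 5}
Tree: B1–B2, B2–B3, B2–B4, B2–B5
Each bag holds 2 vertices, so the decomposition has width 1, which upper-bounds the treewidth. Any graph with an edge has treewidth ≥ 1, and G has the edge 2–3. Therefore the treewidth is 1.

1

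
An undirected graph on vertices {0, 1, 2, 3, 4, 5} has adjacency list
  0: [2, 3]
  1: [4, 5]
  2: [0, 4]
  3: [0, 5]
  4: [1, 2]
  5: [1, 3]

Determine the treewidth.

A width-2 tree decomposition is:
Bags: B1 = {0, 2, 4}  B2 = {0, 1, 4}  B3 = {0, 1, 5}  B4 = {0, 3, 5}
Tree: B1–B2, B2–B3, B3–B4
The largest bag has 3 vertices, giving width 2; this decomposition certifies tw(G) ≤ 2. The edges 0–2–4–1–5–3–0 form a cycle, so G is not a tree and its treewidth is at least 2. Hence tw(G) = 2 exactly.

2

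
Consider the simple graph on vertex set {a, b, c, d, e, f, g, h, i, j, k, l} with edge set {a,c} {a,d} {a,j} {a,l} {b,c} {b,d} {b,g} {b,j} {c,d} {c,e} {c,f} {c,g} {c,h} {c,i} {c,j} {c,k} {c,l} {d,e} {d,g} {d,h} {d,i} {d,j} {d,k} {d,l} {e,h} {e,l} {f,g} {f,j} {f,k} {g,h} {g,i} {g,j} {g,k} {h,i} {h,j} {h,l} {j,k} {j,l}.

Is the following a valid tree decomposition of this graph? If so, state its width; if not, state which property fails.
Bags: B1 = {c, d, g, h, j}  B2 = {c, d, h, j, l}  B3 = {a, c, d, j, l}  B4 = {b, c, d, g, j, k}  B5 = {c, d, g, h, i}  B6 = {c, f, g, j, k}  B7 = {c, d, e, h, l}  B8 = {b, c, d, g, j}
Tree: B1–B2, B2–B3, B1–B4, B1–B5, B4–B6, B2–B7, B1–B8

No — bags containing vertex b are not connected in the tree.

A tree decomposition must satisfy three properties: every vertex lies in some bag; for every edge, both endpoints lie together in some bag; and for every vertex, the bags containing it form a connected subtree. Here bags containing vertex b are not connected in the tree, so the decomposition is invalid.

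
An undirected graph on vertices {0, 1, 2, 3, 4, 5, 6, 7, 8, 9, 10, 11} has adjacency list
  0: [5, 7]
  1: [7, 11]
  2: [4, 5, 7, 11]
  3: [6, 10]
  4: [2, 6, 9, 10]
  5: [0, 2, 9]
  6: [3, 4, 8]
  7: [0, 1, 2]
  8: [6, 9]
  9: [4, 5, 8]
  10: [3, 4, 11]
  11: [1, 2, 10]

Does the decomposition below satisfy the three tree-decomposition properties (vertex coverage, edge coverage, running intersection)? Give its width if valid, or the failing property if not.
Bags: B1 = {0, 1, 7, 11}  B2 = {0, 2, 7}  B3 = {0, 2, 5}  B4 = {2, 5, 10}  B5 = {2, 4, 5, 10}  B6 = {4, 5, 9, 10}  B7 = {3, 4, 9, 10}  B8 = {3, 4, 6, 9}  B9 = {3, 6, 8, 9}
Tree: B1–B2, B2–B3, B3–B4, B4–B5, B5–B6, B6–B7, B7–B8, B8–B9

No — edge (11,2) lies in no bag.

A tree decomposition must satisfy three properties: every vertex lies in some bag; for every edge, both endpoints lie together in some bag; and for every vertex, the bags containing it form a connected subtree. Here edge (11,2) lies in no bag, so the decomposition is invalid.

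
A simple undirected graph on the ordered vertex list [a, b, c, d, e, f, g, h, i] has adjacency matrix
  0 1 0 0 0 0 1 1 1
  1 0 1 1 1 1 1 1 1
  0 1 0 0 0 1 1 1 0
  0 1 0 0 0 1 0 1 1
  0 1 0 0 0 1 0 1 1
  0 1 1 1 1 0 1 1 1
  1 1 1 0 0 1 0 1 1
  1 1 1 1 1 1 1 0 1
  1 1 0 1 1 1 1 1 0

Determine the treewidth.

A width-4 tree decomposition is:
Bags: B1 = {b, d, f, h, i}  B2 = {b, f, g, h, i}  B3 = {b, c, f, g, h}  B4 = {a, b, g, h, i}  B5 = {b, e, f, h, i}
Tree: B1–B2, B2–B3, B2–B4, B1–B5
The largest bag has 5 vertices, giving width 4; this decomposition certifies tw(G) ≤ 4. Conversely, {a, b, g, h, i} is a clique of size 5, and the vertices of any clique must share a bag in every tree decomposition; so some bag has ≥ 5 vertices and tw(G) ≥ 4. Combining the bounds, tw(G) = 4.

4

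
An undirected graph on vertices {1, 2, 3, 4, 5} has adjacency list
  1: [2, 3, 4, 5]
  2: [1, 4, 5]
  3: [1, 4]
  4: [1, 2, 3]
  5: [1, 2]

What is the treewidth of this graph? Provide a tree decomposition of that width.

Every bag has size at most 3, so the width is 3 − 1 = 2 and tw(G) ≤ 2. For the lower bound, the 3 vertices {1, 2, 4} are pairwise adjacent, and any tree decomposition puts a clique entirely inside one bag — forcing width ≥ 2. The upper and lower bounds meet at 2, so that is the treewidth.

Treewidth 2.
Bags: B1 = {1, 3, 4}  B2 = {1, 2, 4}  B3 = {1, 2, 5}
Tree: B1–B2, B2–B3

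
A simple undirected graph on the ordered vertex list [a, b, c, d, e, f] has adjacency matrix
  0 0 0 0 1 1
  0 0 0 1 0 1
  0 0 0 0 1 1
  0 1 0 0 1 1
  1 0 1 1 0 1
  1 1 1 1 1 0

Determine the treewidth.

2

A width-2 tree decomposition is:
Bags: B1 = {a, e, f}  B2 = {d, e, f}  B3 = {c, e, f}  B4 = {b, d, f}
Tree: B1–B2, B2–B3, B2–B4
Every bag has size at most 3, so the width is 3 − 1 = 2 and tw(G) ≤ 2. For the lower bound, the 3 vertices {d, e, f} are pairwise adjacent, and any tree decomposition puts a clique entirely inside one bag — forcing width ≥ 2. The upper and lower bounds meet at 2, so that is the treewidth.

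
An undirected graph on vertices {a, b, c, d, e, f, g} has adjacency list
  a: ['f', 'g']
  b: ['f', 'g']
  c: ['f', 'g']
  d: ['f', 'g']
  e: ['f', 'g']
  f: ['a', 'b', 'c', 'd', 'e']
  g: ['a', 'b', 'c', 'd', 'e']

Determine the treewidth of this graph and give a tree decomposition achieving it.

The largest bag has 3 vertices, giving width 2; this decomposition certifies tw(G) ≤ 2. Since g–d–f–e–g is a cycle in G, G is not acyclic. Forests are exactly the graphs of treewidth ≤ 1, so tw(G) ≥ 2. Therefore the treewidth is 2.

Treewidth 2.
Bags: B1 = {d, f, g}  B2 = {e, f, g}  B3 = {b, f, g}  B4 = {a, f, g}  B5 = {c, f, g}
Tree: B1–B2, B2–B3, B3–B4, B4–B5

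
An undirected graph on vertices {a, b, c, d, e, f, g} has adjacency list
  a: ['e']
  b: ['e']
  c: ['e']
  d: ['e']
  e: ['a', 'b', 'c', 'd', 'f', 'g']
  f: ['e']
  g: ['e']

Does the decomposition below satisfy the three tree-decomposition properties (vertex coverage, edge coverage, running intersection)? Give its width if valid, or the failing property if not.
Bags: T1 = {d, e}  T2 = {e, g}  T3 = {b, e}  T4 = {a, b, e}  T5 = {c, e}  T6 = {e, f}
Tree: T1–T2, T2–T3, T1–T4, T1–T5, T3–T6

No — bags containing vertex b are not connected in the tree.

A tree decomposition must satisfy three properties: every vertex lies in some bag; for every edge, both endpoints lie together in some bag; and for every vertex, the bags containing it form a connected subtree. Here bags containing vertex b are not connected in the tree, so the decomposition is invalid.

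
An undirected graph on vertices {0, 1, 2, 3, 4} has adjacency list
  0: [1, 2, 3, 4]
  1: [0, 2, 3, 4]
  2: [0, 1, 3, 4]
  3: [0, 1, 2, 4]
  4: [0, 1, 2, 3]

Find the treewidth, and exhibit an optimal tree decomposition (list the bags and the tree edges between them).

With just one bag of size 5, the width is 5 − 1 = 4, so tw(G) ≤ 4. On the other hand G contains the 5-clique {0, 1, 2, 3, 4}. A clique must lie in a single bag of any decomposition, so no decomposition can have width below 4. The upper and lower bounds meet at 4, so that is the treewidth.

Treewidth 4.
One such decomposition:
Bags: B1 = {0, 1, 2, 3, 4}
Tree: (single bag)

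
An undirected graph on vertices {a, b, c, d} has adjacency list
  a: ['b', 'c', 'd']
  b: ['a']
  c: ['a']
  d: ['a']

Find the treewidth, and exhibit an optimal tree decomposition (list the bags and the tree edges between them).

Every bag has size at most 2, so the width is 2 − 1 = 1 and tw(G) ≤ 1. G has an edge, so its treewidth is at least 1. The upper and lower bounds meet at 1, so that is the treewidth.

Treewidth 1.
One such decomposition:
Bags: B1 = {a, b}  B2 = {a, d}  B3 = {a, c}
Tree: B1–B2, B1–B3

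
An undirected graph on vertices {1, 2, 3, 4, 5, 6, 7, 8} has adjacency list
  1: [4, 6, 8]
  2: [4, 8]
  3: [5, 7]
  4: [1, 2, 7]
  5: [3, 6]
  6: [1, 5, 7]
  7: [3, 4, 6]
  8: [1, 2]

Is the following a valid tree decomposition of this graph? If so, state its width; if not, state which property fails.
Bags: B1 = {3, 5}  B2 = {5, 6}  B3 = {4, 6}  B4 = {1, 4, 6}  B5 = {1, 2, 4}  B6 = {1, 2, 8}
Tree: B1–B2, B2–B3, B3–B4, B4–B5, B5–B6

No — vertex 7 appears in no bag.

A tree decomposition must satisfy three properties: every vertex lies in some bag; for every edge, both endpoints lie together in some bag; and for every vertex, the bags containing it form a connected subtree. Here vertex 7 appears in no bag, so the decomposition is invalid.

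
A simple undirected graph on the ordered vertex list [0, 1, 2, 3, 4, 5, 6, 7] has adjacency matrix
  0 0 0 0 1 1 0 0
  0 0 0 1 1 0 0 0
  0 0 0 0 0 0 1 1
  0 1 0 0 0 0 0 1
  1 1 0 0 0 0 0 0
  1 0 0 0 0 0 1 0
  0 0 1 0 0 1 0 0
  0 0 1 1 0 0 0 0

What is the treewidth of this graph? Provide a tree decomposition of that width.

Every bag has size at most 3, so the width is 3 − 1 = 2 and tw(G) ≤ 2. The edges 7–2–6–5–0–4–1–3–7 form a cycle, so G is not a tree and its treewidth is at least 2. Combining the bounds, tw(G) = 2.

Treewidth 2.
Bags: B1 = {2, 6, 7}  B2 = {5, 6, 7}  B3 = {0, 5, 7}  B4 = {0, 4, 7}  B5 = {1, 4, 7}  B6 = {1, 3, 7}
Tree: B1–B2, B2–B3, B3–B4, B4–B5, B5–B6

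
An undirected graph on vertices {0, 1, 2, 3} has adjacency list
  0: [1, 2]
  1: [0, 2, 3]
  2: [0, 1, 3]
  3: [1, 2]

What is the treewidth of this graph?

A width-2 tree decomposition is:
Bags: B1 = {1, 2, 3}  B2 = {0, 1, 2}
Tree: B1–B2
Each bag holds 3 vertices, so the decomposition has width 2, which upper-bounds the treewidth. For the lower bound, the 3 vertices {0, 1, 2} are pairwise adjacent, and any tree decomposition puts a clique entirely inside one bag — forcing width ≥ 2. The upper and lower bounds meet at 2, so that is the treewidth.

2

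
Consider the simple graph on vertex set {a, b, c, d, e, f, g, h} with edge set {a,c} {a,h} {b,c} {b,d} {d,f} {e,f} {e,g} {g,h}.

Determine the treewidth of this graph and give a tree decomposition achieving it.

Treewidth 2.
Bags: B1 = {e, f, g}  B2 = {f, g, h}  B3 = {a, f, h}  B4 = {a, c, f}  B5 = {b, c, f}  B6 = {b, d, f}
Tree: B1–B2, B2–B3, B3–B4, B4–B5, B5–B6

The largest bag has 3 vertices, giving width 2; this decomposition certifies tw(G) ≤ 2. Since f–e–g–h–a–c–b–d–f is a cycle in G, G is not acyclic. Forests are exactly the graphs of treewidth ≤ 1, so tw(G) ≥ 2. Combining the bounds, tw(G) = 2.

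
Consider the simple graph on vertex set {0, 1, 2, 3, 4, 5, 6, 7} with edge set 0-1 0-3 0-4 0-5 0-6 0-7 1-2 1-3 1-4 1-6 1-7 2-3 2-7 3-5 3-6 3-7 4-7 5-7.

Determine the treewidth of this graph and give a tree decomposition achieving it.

Treewidth 3.
One such decomposition:
Bags: B1 = {0, 1, 3, 7}  B2 = {1, 2, 3, 7}  B3 = {0, 3, 5, 7}  B4 = {0, 1, 4, 7}  B5 = {0, 1, 3, 6}
Tree: B1–B2, B1–B3, B1–B4, B1–B5

Each bag holds 4 vertices, so the decomposition has width 3, which upper-bounds the treewidth. For the lower bound, the 4 vertices {0, 1, 3, 6} are pairwise adjacent, and any tree decomposition puts a clique entirely inside one bag — forcing width ≥ 3. Hence tw(G) = 3 exactly.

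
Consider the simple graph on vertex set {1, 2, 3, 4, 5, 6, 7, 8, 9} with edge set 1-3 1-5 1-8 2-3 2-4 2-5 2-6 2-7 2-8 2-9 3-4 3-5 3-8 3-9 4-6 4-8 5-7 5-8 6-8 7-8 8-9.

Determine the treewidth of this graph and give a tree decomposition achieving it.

Each bag holds 4 vertices, so the decomposition has width 3, which upper-bounds the treewidth. Conversely, {1, 3, 5, 8} is a clique of size 4, and the vertices of any clique must share a bag in every tree decomposition; so some bag has ≥ 4 vertices and tw(G) ≥ 3. Combining the bounds, tw(G) = 3.

Treewidth 3.
One optimal decomposition is:
Bags: B1 = {2, 4, 6, 8}  B2 = {2, 3, 4, 8}  B3 = {2, 3, 8, 9}  B4 = {2, 3, 5, 8}  B5 = {2, 5, 7, 8}  B6 = {1, 3, 5, 8}
Tree: B1–B2, B2–B3, B2–B4, B4–B5, B4–B6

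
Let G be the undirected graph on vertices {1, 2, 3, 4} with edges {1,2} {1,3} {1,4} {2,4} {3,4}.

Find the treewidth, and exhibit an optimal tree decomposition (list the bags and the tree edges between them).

Treewidth 2.
Bags: B1 = {1, 3, 4}  B2 = {1, 2, 4}
Tree: B1–B2

The largest bag has 3 vertices, giving width 2; this decomposition certifies tw(G) ≤ 2. For the lower bound, the 3 vertices {1, 2, 4} are pairwise adjacent, and any tree decomposition puts a clique entirely inside one bag — forcing width ≥ 2. The upper and lower bounds meet at 2, so that is the treewidth.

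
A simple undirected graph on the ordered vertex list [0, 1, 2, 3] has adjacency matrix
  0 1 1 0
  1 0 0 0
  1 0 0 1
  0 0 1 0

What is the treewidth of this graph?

A width-1 tree decomposition is:
Bags: B1 = {0, 1}  B2 = {0, 2}  B3 = {2, 3}
Tree: B1–B2, B2–B3
Each bag holds 2 vertices, so the decomposition has width 1, which upper-bounds the treewidth. Since G has at least one edge (e.g. 0–1), it is not an edgeless graph, so tw(G) ≥ 1. The upper and lower bounds meet at 1, so that is the treewidth.

1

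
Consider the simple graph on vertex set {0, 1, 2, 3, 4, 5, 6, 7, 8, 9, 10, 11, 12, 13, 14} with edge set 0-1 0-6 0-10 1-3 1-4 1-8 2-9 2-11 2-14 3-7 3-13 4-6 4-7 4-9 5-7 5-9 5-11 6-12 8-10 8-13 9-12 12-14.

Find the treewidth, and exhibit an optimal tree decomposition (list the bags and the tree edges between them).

Each bag holds 4 vertices, so the decomposition has width 3, which upper-bounds the treewidth. For the lower bound: the 4 vertex sets {2,11,14}, {12}, {9}, {4,5,6,7} are disjoint, each induces a connected subgraph, and every pair is joined by at least one edge of G. Contracting each set to a single vertex therefore yields K_{4} as a minor, and since treewidth is minor-monotone, tw(G) ≥ tw(K_{4}) = 3. Hence tw(G) = 3 exactly.

Treewidth 3.
One such decomposition:
Bags: B1 = {2, 11, 12, 14}  B2 = {2, 9, 11, 12}  B3 = {5, 9, 11, 12}  B4 = {5, 6, 9, 12}  B5 = {4, 5, 6, 9}  B6 = {4, 5, 6, 7}  B7 = {0, 4, 6, 7}  B8 = {0, 1, 4, 7}  B9 = {0, 1, 3, 7}  B10 = {0, 1, 3, 10}  B11 = {1, 3, 8, 10}  B12 = {3, 8, 10, 13}
Tree: B1–B2, B2–B3, B3–B4, B4–B5, B5–B6, B6–B7, B7–B8, B8–B9, B9–B10, B10–B11, B11–B12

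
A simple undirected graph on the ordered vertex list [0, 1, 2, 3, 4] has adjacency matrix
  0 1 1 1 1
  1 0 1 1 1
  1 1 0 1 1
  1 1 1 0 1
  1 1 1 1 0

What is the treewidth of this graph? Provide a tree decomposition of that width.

Treewidth 4.
Bags: B1 = {0, 1, 2, 3, 4}
Tree: (single bag)

With just one bag of size 5, the width is 5 − 1 = 4, so tw(G) ≤ 4. For the lower bound, the 5 vertices {0, 1, 2, 3, 4} are pairwise adjacent, and any tree decomposition puts a clique entirely inside one bag — forcing width ≥ 4. Hence tw(G) = 4 exactly.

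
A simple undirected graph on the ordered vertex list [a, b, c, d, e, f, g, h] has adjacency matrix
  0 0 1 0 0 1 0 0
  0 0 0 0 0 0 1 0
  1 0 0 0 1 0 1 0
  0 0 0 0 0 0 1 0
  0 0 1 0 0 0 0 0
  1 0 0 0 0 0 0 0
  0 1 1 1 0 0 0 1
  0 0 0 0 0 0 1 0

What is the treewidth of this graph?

A width-1 tree decomposition is:
Bags: B1 = {d, g}  B2 = {c, g}  B3 = {a, c}  B4 = {g, h}  B5 = {a, f}  B6 = {c, e}  B7 = {b, g}
Tree: B1–B2, B2–B3, B1–B4, B3–B5, B3–B6, B2–B7
Each bag holds 2 vertices, so the decomposition has width 1, which upper-bounds the treewidth. Any graph with an edge has treewidth ≥ 1, and G has the edge d–g. Hence tw(G) = 1 exactly.

1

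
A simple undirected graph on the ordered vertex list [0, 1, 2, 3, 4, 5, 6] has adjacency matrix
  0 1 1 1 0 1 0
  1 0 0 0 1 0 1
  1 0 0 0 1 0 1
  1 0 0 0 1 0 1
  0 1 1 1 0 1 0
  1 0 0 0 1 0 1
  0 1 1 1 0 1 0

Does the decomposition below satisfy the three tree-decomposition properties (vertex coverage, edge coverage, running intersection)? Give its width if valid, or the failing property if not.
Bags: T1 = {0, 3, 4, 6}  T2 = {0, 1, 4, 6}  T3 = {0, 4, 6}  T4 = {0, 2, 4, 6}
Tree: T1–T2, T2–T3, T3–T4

A tree decomposition must satisfy three properties: every vertex lies in some bag; for every edge, both endpoints lie together in some bag; and for every vertex, the bags containing it form a connected subtree. Here vertex 5 appears in no bag, so the decomposition is invalid.

No — vertex 5 appears in no bag.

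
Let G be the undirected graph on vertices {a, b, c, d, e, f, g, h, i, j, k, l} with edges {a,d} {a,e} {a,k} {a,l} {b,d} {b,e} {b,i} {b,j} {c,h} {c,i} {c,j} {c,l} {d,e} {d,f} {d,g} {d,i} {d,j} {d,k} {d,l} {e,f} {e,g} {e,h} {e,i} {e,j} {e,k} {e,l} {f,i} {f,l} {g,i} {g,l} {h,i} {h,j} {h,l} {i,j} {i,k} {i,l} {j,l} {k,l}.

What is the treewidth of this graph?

A width-4 tree decomposition is:
Bags: B1 = {b, d, e, i, j}  B2 = {d, e, i, j, l}  B3 = {d, e, i, k, l}  B4 = {a, d, e, k, l}  B5 = {e, h, i, j, l}  B6 = {d, e, f, i, l}  B7 = {c, h, i, j, l}  B8 = {d, e, g, i, l}
Tree: B1–B2, B2–B3, B3–B4, B2–B5, B2–B6, B5–B7, B6–B8
The largest bag has 5 vertices, giving width 4; this decomposition certifies tw(G) ≤ 4. For the lower bound, the 5 vertices {a, d, e, k, l} are pairwise adjacent, and any tree decomposition puts a clique entirely inside one bag — forcing width ≥ 4. Therefore the treewidth is 4.

4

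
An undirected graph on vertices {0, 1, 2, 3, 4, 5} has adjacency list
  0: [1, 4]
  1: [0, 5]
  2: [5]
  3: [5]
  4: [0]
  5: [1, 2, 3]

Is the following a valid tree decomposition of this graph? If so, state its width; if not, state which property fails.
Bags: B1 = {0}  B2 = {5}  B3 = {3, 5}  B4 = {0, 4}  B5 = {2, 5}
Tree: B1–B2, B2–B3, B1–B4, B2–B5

No — vertex 1 appears in no bag.

A tree decomposition must satisfy three properties: every vertex lies in some bag; for every edge, both endpoints lie together in some bag; and for every vertex, the bags containing it form a connected subtree. Here vertex 1 appears in no bag, so the decomposition is invalid.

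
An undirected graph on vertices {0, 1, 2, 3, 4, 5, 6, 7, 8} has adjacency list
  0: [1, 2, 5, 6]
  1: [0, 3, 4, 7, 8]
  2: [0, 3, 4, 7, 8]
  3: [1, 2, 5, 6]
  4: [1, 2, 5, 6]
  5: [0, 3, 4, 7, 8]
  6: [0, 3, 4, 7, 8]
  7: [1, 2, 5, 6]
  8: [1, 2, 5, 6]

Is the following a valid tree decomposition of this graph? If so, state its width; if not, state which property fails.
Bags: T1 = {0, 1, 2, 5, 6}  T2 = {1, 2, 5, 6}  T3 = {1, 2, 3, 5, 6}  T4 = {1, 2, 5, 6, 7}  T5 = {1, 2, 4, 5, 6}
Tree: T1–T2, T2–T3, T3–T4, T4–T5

No — vertex 8 appears in no bag.

A tree decomposition must satisfy three properties: every vertex lies in some bag; for every edge, both endpoints lie together in some bag; and for every vertex, the bags containing it form a connected subtree. Here vertex 8 appears in no bag, so the decomposition is invalid.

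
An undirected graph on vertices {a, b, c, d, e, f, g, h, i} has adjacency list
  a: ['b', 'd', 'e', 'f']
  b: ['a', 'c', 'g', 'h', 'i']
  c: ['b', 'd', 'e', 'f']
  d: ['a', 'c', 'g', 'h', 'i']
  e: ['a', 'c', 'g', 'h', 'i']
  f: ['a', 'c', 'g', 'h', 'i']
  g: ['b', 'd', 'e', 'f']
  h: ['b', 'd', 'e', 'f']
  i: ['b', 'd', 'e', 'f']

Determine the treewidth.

4

A width-4 tree decomposition is:
Bags: B1 = {b, c, d, e, f}  B2 = {b, d, e, f, i}  B3 = {a, b, d, e, f}  B4 = {b, d, e, f, h}  B5 = {b, d, e, f, g}
Tree: B1–B2, B2–B3, B3–B4, B4–B5
Every bag has size at most 5, so the width is 5 − 1 = 4 and tw(G) ≤ 4. For the lower bound: the 5 vertex sets {c,e}, {d,i}, {a,b}, {f}, {h} are disjoint, each induces a connected subgraph, and every pair is joined by at least one edge of G. Contracting each set to a single vertex therefore yields K_{5} as a minor, and since treewidth is minor-monotone, tw(G) ≥ tw(K_{5}) = 4. Therefore the treewidth is 4.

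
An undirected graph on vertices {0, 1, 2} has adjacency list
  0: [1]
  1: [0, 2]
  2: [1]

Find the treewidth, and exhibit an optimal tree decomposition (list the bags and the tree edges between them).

Every bag has size at most 2, so the width is 2 − 1 = 1 and tw(G) ≤ 1. Any graph with an edge has treewidth ≥ 1, and G has the edge 2–1. Hence tw(G) = 1 exactly.

Treewidth 1.
One such decomposition:
Bags: B1 = {1, 2}  B2 = {0, 1}
Tree: B1–B2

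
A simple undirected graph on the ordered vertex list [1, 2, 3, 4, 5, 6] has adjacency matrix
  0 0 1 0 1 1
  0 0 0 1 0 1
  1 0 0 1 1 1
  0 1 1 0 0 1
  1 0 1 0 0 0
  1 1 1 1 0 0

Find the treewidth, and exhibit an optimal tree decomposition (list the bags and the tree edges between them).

The largest bag has 3 vertices, giving width 2; this decomposition certifies tw(G) ≤ 2. On the other hand G contains the 3-clique {2, 4, 6}. A clique must lie in a single bag of any decomposition, so no decomposition can have width below 2. The upper and lower bounds meet at 2, so that is the treewidth.

Treewidth 2.
One such decomposition:
Bags: B1 = {1, 3, 6}  B2 = {1, 3, 5}  B3 = {3, 4, 6}  B4 = {2, 4, 6}
Tree: B1–B2, B1–B3, B3–B4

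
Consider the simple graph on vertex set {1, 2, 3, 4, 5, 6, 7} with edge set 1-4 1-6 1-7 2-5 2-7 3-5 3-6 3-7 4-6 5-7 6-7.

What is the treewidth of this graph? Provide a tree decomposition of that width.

Treewidth 2.
Bags: B1 = {3, 6, 7}  B2 = {1, 6, 7}  B3 = {1, 4, 6}  B4 = {3, 5, 7}  B5 = {2, 5, 7}
Tree: B1–B2, B2–B3, B1–B4, B4–B5

The largest bag has 3 vertices, giving width 2; this decomposition certifies tw(G) ≤ 2. On the other hand G contains the 3-clique {1, 4, 6}. A clique must lie in a single bag of any decomposition, so no decomposition can have width below 2. Hence tw(G) = 2 exactly.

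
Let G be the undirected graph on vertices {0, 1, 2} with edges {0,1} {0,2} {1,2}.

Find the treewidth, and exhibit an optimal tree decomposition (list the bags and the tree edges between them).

Treewidth 2.
One such decomposition:
Bags: B1 = {0, 1, 2}
Tree: (single bag)

A single bag containing all 3 vertices is trivially a valid decomposition of width 2. On the other hand G contains the 3-clique {0, 1, 2}. A clique must lie in a single bag of any decomposition, so no decomposition can have width below 2. The upper and lower bounds meet at 2, so that is the treewidth.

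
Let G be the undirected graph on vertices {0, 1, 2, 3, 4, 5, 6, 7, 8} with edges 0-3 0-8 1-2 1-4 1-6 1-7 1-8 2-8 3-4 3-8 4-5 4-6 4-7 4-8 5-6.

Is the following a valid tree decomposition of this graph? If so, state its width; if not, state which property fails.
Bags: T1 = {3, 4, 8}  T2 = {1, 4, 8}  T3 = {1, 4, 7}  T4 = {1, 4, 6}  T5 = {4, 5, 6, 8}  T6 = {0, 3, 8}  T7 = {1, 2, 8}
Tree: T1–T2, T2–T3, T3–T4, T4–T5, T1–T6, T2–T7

A tree decomposition must satisfy three properties: every vertex lies in some bag; for every edge, both endpoints lie together in some bag; and for every vertex, the bags containing it form a connected subtree. Here bags containing vertex 8 are not connected in the tree, so the decomposition is invalid.

No — bags containing vertex 8 are not connected in the tree.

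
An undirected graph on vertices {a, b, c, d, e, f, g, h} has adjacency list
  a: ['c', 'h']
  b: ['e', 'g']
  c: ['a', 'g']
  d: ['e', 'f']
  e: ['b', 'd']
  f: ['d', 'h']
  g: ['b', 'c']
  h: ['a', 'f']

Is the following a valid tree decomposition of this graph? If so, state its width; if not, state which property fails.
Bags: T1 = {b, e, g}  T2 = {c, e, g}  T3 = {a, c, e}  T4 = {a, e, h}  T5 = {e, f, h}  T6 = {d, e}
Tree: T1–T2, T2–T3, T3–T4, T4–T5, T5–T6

No — edge (f,d) lies in no bag.

A tree decomposition must satisfy three properties: every vertex lies in some bag; for every edge, both endpoints lie together in some bag; and for every vertex, the bags containing it form a connected subtree. Here edge (f,d) lies in no bag, so the decomposition is invalid.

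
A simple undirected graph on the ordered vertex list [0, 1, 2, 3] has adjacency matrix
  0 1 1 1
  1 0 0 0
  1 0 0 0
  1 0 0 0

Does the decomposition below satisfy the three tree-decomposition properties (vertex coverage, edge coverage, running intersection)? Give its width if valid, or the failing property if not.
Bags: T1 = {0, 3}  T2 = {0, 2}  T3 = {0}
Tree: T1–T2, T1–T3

No — vertex 1 appears in no bag.

A tree decomposition must satisfy three properties: every vertex lies in some bag; for every edge, both endpoints lie together in some bag; and for every vertex, the bags containing it form a connected subtree. Here vertex 1 appears in no bag, so the decomposition is invalid.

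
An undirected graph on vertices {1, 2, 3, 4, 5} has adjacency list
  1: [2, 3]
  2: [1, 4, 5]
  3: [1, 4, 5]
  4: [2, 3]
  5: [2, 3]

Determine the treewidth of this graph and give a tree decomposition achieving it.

The largest bag has 3 vertices, giving width 2; this decomposition certifies tw(G) ≤ 2. For the lower bound, G contains the cycle 5–3–1–2–5, so G is not a forest; only forests have treewidth ≤ 1, hence tw(G) ≥ 2. Combining the bounds, tw(G) = 2.

Treewidth 2.
One such decomposition:
Bags: B1 = {2, 3, 5}  B2 = {1, 2, 3}  B3 = {2, 3, 4}
Tree: B1–B2, B2–B3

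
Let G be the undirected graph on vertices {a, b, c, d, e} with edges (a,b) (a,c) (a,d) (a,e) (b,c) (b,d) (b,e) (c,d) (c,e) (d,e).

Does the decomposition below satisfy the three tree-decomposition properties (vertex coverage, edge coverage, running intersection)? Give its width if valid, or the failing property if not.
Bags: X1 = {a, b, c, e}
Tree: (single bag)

No — vertex d appears in no bag.

A tree decomposition must satisfy three properties: every vertex lies in some bag; for every edge, both endpoints lie together in some bag; and for every vertex, the bags containing it form a connected subtree. Here vertex d appears in no bag, so the decomposition is invalid.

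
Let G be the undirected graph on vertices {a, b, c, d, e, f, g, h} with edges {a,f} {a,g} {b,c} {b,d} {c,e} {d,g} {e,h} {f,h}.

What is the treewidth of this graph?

A width-2 tree decomposition is:
Bags: B1 = {e, f, h}  B2 = {a, e, f}  B3 = {a, e, g}  B4 = {d, e, g}  B5 = {b, d, e}  B6 = {b, c, e}
Tree: B1–B2, B2–B3, B3–B4, B4–B5, B5–B6
Every bag has size at most 3, so the width is 3 − 1 = 2 and tw(G) ≤ 2. Since e–h–f–a–g–d–b–c–e is a cycle in G, G is not acyclic. Forests are exactly the graphs of treewidth ≤ 1, so tw(G) ≥ 2. Therefore the treewidth is 2.

2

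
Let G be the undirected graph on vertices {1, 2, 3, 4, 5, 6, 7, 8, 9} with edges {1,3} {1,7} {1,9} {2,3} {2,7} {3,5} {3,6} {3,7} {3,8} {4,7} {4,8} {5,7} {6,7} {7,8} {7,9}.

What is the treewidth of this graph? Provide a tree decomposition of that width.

Every bag has size at most 3, so the width is 3 − 1 = 2 and tw(G) ≤ 2. On the other hand G contains the 3-clique {1, 7, 9}. A clique must lie in a single bag of any decomposition, so no decomposition can have width below 2. Combining the bounds, tw(G) = 2.

Treewidth 2.
Bags: B1 = {1, 3, 7}  B2 = {3, 7, 8}  B3 = {3, 6, 7}  B4 = {3, 5, 7}  B5 = {4, 7, 8}  B6 = {2, 3, 7}  B7 = {1, 7, 9}
Tree: B1–B2, B2–B3, B3–B4, B2–B5, B4–B6, B1–B7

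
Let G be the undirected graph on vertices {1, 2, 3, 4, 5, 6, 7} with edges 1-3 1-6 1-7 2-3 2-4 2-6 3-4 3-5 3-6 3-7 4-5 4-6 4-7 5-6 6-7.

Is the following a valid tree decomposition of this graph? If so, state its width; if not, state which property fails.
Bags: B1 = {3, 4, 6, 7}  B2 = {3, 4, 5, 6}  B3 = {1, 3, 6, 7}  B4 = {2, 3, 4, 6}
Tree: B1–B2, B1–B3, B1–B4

Every vertex of G appears in some bag (union = {1, 2, 3, 4, 5, 6, 7}); every edge is covered by a bag; and for each vertex v the set of bags containing v is connected in the bag tree. The decomposition is therefore valid. The largest bag has 4 vertices, so the width is 3.

Yes; width 3.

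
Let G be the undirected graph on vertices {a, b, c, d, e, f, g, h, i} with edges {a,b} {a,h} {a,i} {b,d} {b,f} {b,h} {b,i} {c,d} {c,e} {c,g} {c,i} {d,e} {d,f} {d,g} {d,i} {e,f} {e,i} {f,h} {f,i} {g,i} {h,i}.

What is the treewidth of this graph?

A width-3 tree decomposition is:
Bags: B1 = {b, f, h, i}  B2 = {b, d, f, i}  B3 = {d, e, f, i}  B4 = {a, b, h, i}  B5 = {c, d, e, i}  B6 = {c, d, g, i}
Tree: B1–B2, B2–B3, B1–B4, B3–B5, B5–B6
Each bag holds 4 vertices, so the decomposition has width 3, which upper-bounds the treewidth. On the other hand G contains the 4-clique {c, d, g, i}. A clique must lie in a single bag of any decomposition, so no decomposition can have width below 3. Therefore the treewidth is 3.

3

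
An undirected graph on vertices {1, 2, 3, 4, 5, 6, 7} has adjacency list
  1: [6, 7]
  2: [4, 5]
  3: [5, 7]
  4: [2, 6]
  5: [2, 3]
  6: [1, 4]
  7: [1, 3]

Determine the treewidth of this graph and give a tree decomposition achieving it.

The largest bag has 3 vertices, giving width 2; this decomposition certifies tw(G) ≤ 2. The edges 4–2–5–3–7–1–6–4 form a cycle, so G is not a tree and its treewidth is at least 2. The upper and lower bounds meet at 2, so that is the treewidth.

Treewidth 2.
One such decomposition:
Bags: B1 = {2, 4, 5}  B2 = {3, 4, 5}  B3 = {3, 4, 7}  B4 = {1, 4, 7}  B5 = {1, 4, 6}
Tree: B1–B2, B2–B3, B3–B4, B4–B5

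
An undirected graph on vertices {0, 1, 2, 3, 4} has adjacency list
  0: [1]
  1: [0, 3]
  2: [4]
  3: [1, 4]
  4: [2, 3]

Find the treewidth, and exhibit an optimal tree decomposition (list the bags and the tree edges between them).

Treewidth 1.
One such decomposition:
Bags: B1 = {0, 1}  B2 = {1, 3}  B3 = {3, 4}  B4 = {2, 4}
Tree: B1–B2, B2–B3, B3–B4

The largest bag has 2 vertices, giving width 1; this decomposition certifies tw(G) ≤ 1. G has an edge, so its treewidth is at least 1. Combining the bounds, tw(G) = 1.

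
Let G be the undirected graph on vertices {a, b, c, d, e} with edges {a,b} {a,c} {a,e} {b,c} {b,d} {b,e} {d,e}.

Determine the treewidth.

2

A width-2 tree decomposition is:
Bags: B1 = {b, d, e}  B2 = {a, b, e}  B3 = {a, b, c}
Tree: B1–B2, B2–B3
Each bag holds 3 vertices, so the decomposition has width 2, which upper-bounds the treewidth. For the lower bound, the 3 vertices {b, d, e} are pairwise adjacent, and any tree decomposition puts a clique entirely inside one bag — forcing width ≥ 2. Combining the bounds, tw(G) = 2.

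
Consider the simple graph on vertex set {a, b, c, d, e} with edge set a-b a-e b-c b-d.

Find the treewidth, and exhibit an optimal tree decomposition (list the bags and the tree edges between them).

Treewidth 1.
One optimal decomposition is:
Bags: B1 = {a, e}  B2 = {a, b}  B3 = {b, d}  B4 = {b, c}
Tree: B1–B2, B2–B3, B3–B4

The largest bag has 2 vertices, giving width 1; this decomposition certifies tw(G) ≤ 1. G has an edge, so its treewidth is at least 1. Combining the bounds, tw(G) = 1.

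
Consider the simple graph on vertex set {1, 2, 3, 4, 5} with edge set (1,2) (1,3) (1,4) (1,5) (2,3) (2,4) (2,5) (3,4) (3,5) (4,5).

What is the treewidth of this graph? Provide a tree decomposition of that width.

Treewidth 4.
One such decomposition:
Bags: B1 = {1, 2, 3, 4, 5}
Tree: (single bag)

A single bag containing all 5 vertices is trivially a valid decomposition of width 4. For the lower bound, the 5 vertices {1, 2, 3, 4, 5} are pairwise adjacent, and any tree decomposition puts a clique entirely inside one bag — forcing width ≥ 4. The upper and lower bounds meet at 4, so that is the treewidth.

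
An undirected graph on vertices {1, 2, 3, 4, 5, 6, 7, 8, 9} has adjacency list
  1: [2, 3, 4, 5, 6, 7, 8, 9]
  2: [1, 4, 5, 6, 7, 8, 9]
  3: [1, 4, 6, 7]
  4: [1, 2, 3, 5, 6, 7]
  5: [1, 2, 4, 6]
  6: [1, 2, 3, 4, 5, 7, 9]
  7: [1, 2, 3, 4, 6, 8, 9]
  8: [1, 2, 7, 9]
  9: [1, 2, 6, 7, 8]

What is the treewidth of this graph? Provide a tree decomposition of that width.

Treewidth 4.
One optimal decomposition is:
Bags: B1 = {1, 2, 6, 7, 9}  B2 = {1, 2, 4, 6, 7}  B3 = {1, 2, 7, 8, 9}  B4 = {1, 3, 4, 6, 7}  B5 = {1, 2, 4, 5, 6}
Tree: B1–B2, B1–B3, B2–B4, B2–B5

Each bag holds 5 vertices, so the decomposition has width 4, which upper-bounds the treewidth. Conversely, {1, 2, 7, 8, 9} is a clique of size 5, and the vertices of any clique must share a bag in every tree decomposition; so some bag has ≥ 5 vertices and tw(G) ≥ 4. Combining the bounds, tw(G) = 4.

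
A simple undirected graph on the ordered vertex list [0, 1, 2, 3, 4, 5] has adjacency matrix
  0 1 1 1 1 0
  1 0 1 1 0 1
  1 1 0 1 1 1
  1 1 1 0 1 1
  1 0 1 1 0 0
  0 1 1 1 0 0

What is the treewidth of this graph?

3

A width-3 tree decomposition is:
Bags: B1 = {0, 2, 3, 4}  B2 = {0, 1, 2, 3}  B3 = {1, 2, 3, 5}
Tree: B1–B2, B2–B3
Every bag has size at most 4, so the width is 4 − 1 = 3 and tw(G) ≤ 3. Conversely, {0, 1, 2, 3} is a clique of size 4, and the vertices of any clique must share a bag in every tree decomposition; so some bag has ≥ 4 vertices and tw(G) ≥ 3. The upper and lower bounds meet at 3, so that is the treewidth.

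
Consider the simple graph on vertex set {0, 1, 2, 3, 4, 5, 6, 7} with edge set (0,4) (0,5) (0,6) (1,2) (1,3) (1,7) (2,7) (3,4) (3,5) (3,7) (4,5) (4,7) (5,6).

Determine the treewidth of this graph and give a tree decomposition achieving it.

Each bag holds 3 vertices, so the decomposition has width 2, which upper-bounds the treewidth. For the lower bound, the 3 vertices {0, 4, 5} are pairwise adjacent, and any tree decomposition puts a clique entirely inside one bag — forcing width ≥ 2. The upper and lower bounds meet at 2, so that is the treewidth.

Treewidth 2.
One optimal decomposition is:
Bags: B1 = {3, 4, 5}  B2 = {3, 4, 7}  B3 = {1, 3, 7}  B4 = {0, 4, 5}  B5 = {0, 5, 6}  B6 = {1, 2, 7}
Tree: B1–B2, B2–B3, B1–B4, B4–B5, B3–B6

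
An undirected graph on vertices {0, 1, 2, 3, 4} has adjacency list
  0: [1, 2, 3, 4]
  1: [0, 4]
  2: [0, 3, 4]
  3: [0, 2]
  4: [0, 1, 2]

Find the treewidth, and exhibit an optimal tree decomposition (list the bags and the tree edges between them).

Treewidth 2.
One optimal decomposition is:
Bags: B1 = {0, 1, 4}  B2 = {0, 2, 4}  B3 = {0, 2, 3}
Tree: B1–B2, B2–B3

The largest bag has 3 vertices, giving width 2; this decomposition certifies tw(G) ≤ 2. On the other hand G contains the 3-clique {0, 1, 4}. A clique must lie in a single bag of any decomposition, so no decomposition can have width below 2. Hence tw(G) = 2 exactly.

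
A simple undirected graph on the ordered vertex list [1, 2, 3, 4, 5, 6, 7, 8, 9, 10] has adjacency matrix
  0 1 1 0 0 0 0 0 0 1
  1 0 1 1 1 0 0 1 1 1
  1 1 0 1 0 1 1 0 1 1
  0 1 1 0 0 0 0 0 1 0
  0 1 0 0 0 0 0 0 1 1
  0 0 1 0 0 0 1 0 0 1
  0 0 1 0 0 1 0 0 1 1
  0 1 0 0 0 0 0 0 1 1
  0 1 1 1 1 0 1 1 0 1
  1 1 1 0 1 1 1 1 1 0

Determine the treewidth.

3

A width-3 tree decomposition is:
Bags: B1 = {3, 7, 9, 10}  B2 = {3, 6, 7, 10}  B3 = {2, 3, 9, 10}  B4 = {2, 8, 9, 10}  B5 = {2, 5, 9, 10}  B6 = {1, 2, 3, 10}  B7 = {2, 3, 4, 9}
Tree: B1–B2, B1–B3, B3–B4, B4–B5, B3–B6, B3–B7
The largest bag has 4 vertices, giving width 3; this decomposition certifies tw(G) ≤ 3. For the lower bound, the 4 vertices {1, 2, 3, 10} are pairwise adjacent, and any tree decomposition puts a clique entirely inside one bag — forcing width ≥ 3. Therefore the treewidth is 3.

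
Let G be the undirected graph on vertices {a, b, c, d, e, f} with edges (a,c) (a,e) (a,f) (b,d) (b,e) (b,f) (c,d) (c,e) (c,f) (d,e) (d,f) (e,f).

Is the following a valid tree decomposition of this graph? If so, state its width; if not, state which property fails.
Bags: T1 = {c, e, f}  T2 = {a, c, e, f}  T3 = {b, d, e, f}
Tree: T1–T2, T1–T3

A tree decomposition must satisfy three properties: every vertex lies in some bag; for every edge, both endpoints lie together in some bag; and for every vertex, the bags containing it form a connected subtree. Here edge (d,c) lies in no bag, so the decomposition is invalid.

No — edge (d,c) lies in no bag.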